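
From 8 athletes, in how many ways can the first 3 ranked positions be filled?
P(8,3) = 8!/(8-3)! = 336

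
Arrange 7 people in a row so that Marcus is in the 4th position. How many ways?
Fix one position: (7-1)! = 720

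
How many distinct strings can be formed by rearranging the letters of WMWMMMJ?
7! / (2! × 4! × 1!) = 105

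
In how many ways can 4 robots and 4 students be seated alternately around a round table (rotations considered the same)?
Fix one of the robots: (4-1)! ways for the remaining robots, × 4! ways for the students = 6 × 24 = 144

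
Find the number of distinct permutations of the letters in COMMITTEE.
9! / (1! × 1! × 2! × 1! × 2! × 2!) = 45360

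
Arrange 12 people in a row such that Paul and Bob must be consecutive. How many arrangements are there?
Treat the 2 as one block: (12-2+1)! × 2! = 39916800 × 2 = 79833600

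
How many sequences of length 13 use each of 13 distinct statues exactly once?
13! = 6227020800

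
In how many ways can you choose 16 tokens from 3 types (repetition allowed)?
C(16+3-1, 3-1) = C(18, 2) = 153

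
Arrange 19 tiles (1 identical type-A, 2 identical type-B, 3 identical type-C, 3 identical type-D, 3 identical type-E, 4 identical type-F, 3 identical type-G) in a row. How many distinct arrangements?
19! / (1! × 2! × 3! × 3! × 3! × 4! × 3!) = 1955457504000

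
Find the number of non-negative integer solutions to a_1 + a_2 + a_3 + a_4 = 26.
C(26+4-1, 4-1) = C(29, 3) = 3654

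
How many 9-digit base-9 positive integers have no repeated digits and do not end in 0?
Last digit: 8 nonzero choices. First digit: 7 (nonzero, ≠last). Middle 7: P(7,7) = 5040. Total = 282240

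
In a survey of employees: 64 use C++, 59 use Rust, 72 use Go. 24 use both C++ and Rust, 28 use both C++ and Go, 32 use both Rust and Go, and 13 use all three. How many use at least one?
|A∪B∪C| = 64+59+72-24-28-32+13 = 124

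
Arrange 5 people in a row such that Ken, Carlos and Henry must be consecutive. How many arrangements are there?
Treat the 3 as one block: (5-3+1)! × 3! = 6 × 6 = 36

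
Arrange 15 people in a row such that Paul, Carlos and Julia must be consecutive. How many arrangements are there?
Treat the 3 as one block: (15-3+1)! × 3! = 6227020800 × 6 = 37362124800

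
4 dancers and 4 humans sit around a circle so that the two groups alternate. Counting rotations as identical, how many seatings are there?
Fix one of the dancers: (4-1)! ways for the remaining dancers, × 4! ways for the humans = 6 × 24 = 144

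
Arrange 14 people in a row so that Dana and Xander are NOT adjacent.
Total - adjacent = 14! - (14-1)!×2 = 87178291200 - 12454041600 = 74724249600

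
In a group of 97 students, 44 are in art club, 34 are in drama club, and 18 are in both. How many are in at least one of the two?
|A∪B| = |A| + |B| - |A∩B| = 44 + 34 - 18 = 60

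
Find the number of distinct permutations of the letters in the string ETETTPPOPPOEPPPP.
16! / (3! × 3! × 8! × 2!) = 7207200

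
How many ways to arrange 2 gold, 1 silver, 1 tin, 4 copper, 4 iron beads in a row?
12! / (2! × 1! × 1! × 4! × 4!) = 415800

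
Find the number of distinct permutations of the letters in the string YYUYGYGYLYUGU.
13! / (3! × 3! × 6! × 1!) = 240240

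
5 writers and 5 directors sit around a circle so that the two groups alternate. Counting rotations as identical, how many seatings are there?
Fix one of the writers: (5-1)! ways for the remaining writers, × 5! ways for the directors = 24 × 120 = 2880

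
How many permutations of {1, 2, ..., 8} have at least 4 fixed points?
Exactly j fixed points: C(8,j)·!(8-j); sum over j ≥ 4 (derangement numbers via !m = (m-1)·(!(m-1) + !(m-2)): !0..!4 = 1, 0, 1, 2, 9). Σ_{j=4}^{8} C(8,j)·!(8-j) = C(8,4)·!4 + C(8,5)·!3 + C(8,6)·!2 + C(8,7)·!1 + C(8,8)·!0 = 70·9 + 56·2 + 28·1 + 8·0 + 1·1 = 771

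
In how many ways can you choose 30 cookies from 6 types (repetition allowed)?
C(30+6-1, 6-1) = C(35, 5) = 324632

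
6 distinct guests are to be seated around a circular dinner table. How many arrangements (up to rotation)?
Circular: fix one position, arrange the rest. (6-1)! = 120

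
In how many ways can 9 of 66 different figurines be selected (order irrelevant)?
C(66,9) = 66!/(9!×57!) = 37014131440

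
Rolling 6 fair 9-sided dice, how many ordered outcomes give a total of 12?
Coefficient of x^12 in (x + x² + ... + x^9)^6. By inclusion-exclusion on dice exceeding 9: Σ_j (-1)^j C(6,j)·C(12-1-9j, 5) = C(6,0)·C(11,5) = 1·462 = 462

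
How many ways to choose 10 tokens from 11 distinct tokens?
C(11,10) = 11!/(10!×1!) = 11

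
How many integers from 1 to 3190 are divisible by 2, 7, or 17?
⌊3190/2⌋+⌊3190/7⌋+⌊3190/17⌋ - ⌊3190/14⌋-⌊3190/34⌋-⌊3190/119⌋ + ⌊3190/238⌋ = 1595+455+187 - 227-93-26 + 13 = 1904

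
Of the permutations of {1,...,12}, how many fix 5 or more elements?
Exactly j fixed points: C(12,j)·!(12-j); sum over j ≥ 5 (derangement numbers via !m = (m-1)·(!(m-1) + !(m-2)): !0..!7 = 1, 0, 1, 2, 9, 44, 265, 1854). Σ_{j=5}^{12} C(12,j)·!(12-j) = C(12,5)·!7 + C(12,6)·!6 + C(12,7)·!5 + C(12,8)·!4 + C(12,9)·!3 + C(12,10)·!2 + C(12,11)·!1 + C(12,12)·!0 = 792·1854 + 924·265 + 792·44 + 495·9 + 220·2 + 66·1 + 12·0 + 1·1 = 1753038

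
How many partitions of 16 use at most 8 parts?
By conjugation, equals partitions of 16 into parts ≤ 8. Let r_j(i) = number of partitions of i into parts ≤ j, for i = 0..16. r_1(i) = 1 for all i; r_j(i) = r_{j-1}(i) + r_j(i-j). Rows j = 2..8: ≤2: 1 1 2 2 3 3 4 4 5 5 6 6 7 7 8 8 9; ≤3: 1 1 2 3 4 5 7 8 10 12 14 16 19 21 24 27 30; ≤4: 1 1 2 3 5 6 9 11 15 18 23 27 34 39 47 54 64; ≤5: 1 1 2 3 5 7 10 13 18 23 30 37 47 57 70 84 101; ≤6: 1 1 2 3 5 7 11 14 20 26 35 44 58 71 90 110 136; ≤7: 1 1 2 3 5 7 11 15 21 28 38 49 65 82 105 131 164; ≤8: 1 1 2 3 5 7 11 15 22 29 40 52 70 89 116 146 186. r_8(16) = 186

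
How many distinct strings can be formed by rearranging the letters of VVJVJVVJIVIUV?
13! / (2! × 1! × 3! × 7!) = 102960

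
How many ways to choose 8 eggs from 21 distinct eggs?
C(21,8) = 21!/(8!×13!) = 203490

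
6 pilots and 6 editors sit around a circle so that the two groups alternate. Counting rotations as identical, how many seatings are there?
Fix one of the pilots: (6-1)! ways for the remaining pilots, × 6! ways for the editors = 120 × 720 = 86400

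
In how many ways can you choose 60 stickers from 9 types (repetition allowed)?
C(60+9-1, 9-1) = C(68, 8) = 7392009768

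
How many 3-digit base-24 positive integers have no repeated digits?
First digit: 23 choices (nonzero). Then descending: 23 × 23 × 22 = 11638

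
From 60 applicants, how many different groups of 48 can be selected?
C(60,48) = 60!/(48!×12!) = 1399358844975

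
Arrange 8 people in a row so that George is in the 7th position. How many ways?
Fix one position: (8-1)! = 5040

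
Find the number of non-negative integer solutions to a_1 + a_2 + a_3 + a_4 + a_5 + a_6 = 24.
C(24+6-1, 6-1) = C(29, 5) = 118755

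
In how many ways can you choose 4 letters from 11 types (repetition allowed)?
C(4+11-1, 11-1) = C(14, 10) = 1001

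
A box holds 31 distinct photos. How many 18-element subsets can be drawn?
C(31,18) = 31!/(18!×13!) = 206253075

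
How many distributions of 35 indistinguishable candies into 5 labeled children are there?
C(35+5-1, 5-1) = C(39, 4) = 82251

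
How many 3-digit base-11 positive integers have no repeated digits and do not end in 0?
Last digit: 10 nonzero choices. First digit: 9 (nonzero, ≠last). Middle 1: P(9,1) = 9. Total = 810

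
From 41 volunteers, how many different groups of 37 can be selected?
C(41,37) = 41!/(37!×4!) = 101270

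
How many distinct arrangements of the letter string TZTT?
4! / (3! × 1!) = 4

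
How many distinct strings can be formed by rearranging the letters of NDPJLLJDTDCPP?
13! / (1! × 3! × 3! × 1! × 2! × 1! × 2!) = 43243200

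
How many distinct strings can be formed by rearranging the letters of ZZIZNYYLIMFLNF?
14! / (2! × 2! × 1! × 2! × 2! × 2! × 3!) = 454053600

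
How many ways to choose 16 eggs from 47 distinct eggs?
C(47,16) = 47!/(16!×31!) = 1503232609098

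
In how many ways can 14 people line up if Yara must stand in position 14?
Fix one position: (14-1)! = 6227020800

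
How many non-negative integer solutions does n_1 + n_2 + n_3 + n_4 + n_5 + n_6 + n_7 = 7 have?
C(7+7-1, 7-1) = C(13, 6) = 1716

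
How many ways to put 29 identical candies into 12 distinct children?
C(29+12-1, 12-1) = C(40, 11) = 2311801440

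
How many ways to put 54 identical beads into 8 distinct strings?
C(54+8-1, 8-1) = C(61, 7) = 436270780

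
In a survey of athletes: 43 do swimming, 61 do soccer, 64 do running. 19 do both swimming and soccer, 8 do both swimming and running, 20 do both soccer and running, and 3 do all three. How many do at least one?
|A∪B∪C| = 43+61+64-19-8-20+3 = 124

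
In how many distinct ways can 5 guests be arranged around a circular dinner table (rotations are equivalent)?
Circular: fix one position, arrange the rest. (5-1)! = 24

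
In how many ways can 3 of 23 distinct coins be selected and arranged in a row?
P(23,3) = 23!/(23-3)! = 10626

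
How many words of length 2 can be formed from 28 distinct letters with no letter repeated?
P(28,2) = 28!/(28-2)! = 756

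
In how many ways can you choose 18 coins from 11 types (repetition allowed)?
C(18+11-1, 11-1) = C(28, 10) = 13123110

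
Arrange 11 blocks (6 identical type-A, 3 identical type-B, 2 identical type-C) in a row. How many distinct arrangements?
11! / (6! × 3! × 2!) = 4620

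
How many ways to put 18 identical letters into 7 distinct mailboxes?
C(18+7-1, 7-1) = C(24, 6) = 134596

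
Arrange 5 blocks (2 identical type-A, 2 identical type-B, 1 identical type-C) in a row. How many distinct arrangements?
5! / (2! × 2! × 1!) = 30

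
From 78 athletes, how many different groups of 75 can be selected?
C(78,75) = 78!/(75!×3!) = 76076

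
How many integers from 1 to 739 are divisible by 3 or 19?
⌊739/3⌋ + ⌊739/19⌋ - ⌊739/57⌋ = 246 + 38 - 12 = 272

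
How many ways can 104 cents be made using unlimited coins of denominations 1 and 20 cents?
Coefficient of x^104 in 1/(1-x^1) · 1/(1-x^20). Use j coins of 20 for j = 0..⌊104/20⌋ = 5, the rest in 1s: 5 + 1 = 6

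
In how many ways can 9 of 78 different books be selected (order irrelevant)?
C(78,9) = 78!/(9!×69!) = 182364632450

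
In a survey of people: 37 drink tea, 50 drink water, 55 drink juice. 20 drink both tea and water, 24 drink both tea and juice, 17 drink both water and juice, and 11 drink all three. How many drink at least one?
|A∪B∪C| = 37+50+55-20-24-17+11 = 92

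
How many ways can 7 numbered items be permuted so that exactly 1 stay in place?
Choose the 1 fixed point C(7,1) = 7, derange the rest: !6 = Σ_{j=0}^{6} (-1)^j·6!/j! = 720 - 720 + 360 - 120 + 30 - 6 + 1 = 265. Product = 7 × 265 = 1855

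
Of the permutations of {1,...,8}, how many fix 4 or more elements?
Exactly j fixed points: C(8,j)·!(8-j); sum over j ≥ 4 (derangement numbers via !m = (m-1)·(!(m-1) + !(m-2)): !0..!4 = 1, 0, 1, 2, 9). Σ_{j=4}^{8} C(8,j)·!(8-j) = C(8,4)·!4 + C(8,5)·!3 + C(8,6)·!2 + C(8,7)·!1 + C(8,8)·!0 = 70·9 + 56·2 + 28·1 + 8·0 + 1·1 = 771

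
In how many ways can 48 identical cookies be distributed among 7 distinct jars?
C(48+7-1, 7-1) = C(54, 6) = 25827165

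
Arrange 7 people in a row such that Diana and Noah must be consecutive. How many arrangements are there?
Treat the 2 as one block: (7-2+1)! × 2! = 720 × 2 = 1440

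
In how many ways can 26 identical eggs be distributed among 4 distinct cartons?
C(26+4-1, 4-1) = C(29, 3) = 3654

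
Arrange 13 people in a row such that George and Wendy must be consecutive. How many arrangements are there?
Treat the 2 as one block: (13-2+1)! × 2! = 479001600 × 2 = 958003200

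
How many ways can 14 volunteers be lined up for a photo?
14! = 87178291200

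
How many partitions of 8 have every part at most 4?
Let r_j(i) = number of partitions of i into parts ≤ j, for i = 0..8. r_1(i) = 1 for all i; r_j(i) = r_{j-1}(i) + r_j(i-j). Rows j = 2..4: ≤2: 1 1 2 2 3 3 4 4 5; ≤3: 1 1 2 3 4 5 7 8 10; ≤4: 1 1 2 3 5 6 9 11 15. r_4(8) = 15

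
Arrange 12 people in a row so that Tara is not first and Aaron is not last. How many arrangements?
By inclusion-exclusion: 12! - 2×(12-1)! + (12-2)! = 479001600 - 79833600 + 3628800 = 402796800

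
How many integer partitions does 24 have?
Pentagonal recurrence p(n) = p(n-1) + p(n-2) - p(n-5) - p(n-7) + p(n-12) + p(n-15) - ... gives p(0..23) = 1, 1, 2, 3, 5, 7, 11, 15, 22, 30, 42, 56, 77, 101, 135, 176, 231, 297, 385, 490, 627, 792, 1002, 1255. p(24) = p(23) + p(22) - p(19) - p(17) + p(12) + p(9) - p(2) = 1255 + 1002 - 490 - 297 + 77 + 30 - 2 = 1575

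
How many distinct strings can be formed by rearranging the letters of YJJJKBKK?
8! / (3! × 1! × 3! × 1!) = 1120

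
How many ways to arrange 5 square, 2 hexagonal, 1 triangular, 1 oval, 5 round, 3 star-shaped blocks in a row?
17! / (5! × 2! × 1! × 1! × 5! × 3!) = 2058376320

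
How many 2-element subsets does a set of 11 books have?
C(11,2) = 11!/(2!×9!) = 55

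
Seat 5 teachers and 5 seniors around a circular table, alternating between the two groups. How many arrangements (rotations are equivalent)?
Fix one of the teachers: (5-1)! ways for the remaining teachers, × 5! ways for the seniors = 24 × 120 = 2880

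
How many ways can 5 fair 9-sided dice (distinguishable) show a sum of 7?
Coefficient of x^7 in (x + x² + ... + x^9)^5. By inclusion-exclusion on dice exceeding 9: Σ_j (-1)^j C(5,j)·C(7-1-9j, 4) = C(5,0)·C(6,4) = 1·15 = 15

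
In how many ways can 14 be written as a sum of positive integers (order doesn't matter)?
Pentagonal recurrence p(n) = p(n-1) + p(n-2) - p(n-5) - p(n-7) + p(n-12) + p(n-15) - ... gives p(0..13) = 1, 1, 2, 3, 5, 7, 11, 15, 22, 30, 42, 56, 77, 101. p(14) = p(13) + p(12) - p(9) - p(7) + p(2) = 101 + 77 - 30 - 15 + 2 = 135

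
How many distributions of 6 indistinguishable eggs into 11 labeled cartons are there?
C(6+11-1, 11-1) = C(16, 10) = 8008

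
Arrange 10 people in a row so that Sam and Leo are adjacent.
Treat as block: (10-1)! × 2! = 362880 × 2 = 725760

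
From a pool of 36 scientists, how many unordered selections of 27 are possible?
C(36,27) = 36!/(27!×9!) = 94143280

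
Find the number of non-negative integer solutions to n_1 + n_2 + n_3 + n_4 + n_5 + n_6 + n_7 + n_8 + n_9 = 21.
C(21+9-1, 9-1) = C(29, 8) = 4292145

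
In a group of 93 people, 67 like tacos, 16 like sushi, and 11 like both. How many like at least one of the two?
|A∪B| = |A| + |B| - |A∩B| = 67 + 16 - 11 = 72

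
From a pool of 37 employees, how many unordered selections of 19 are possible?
C(37,19) = 37!/(19!×18!) = 17672631900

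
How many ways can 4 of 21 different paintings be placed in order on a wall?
P(21,4) = 21!/(21-4)! = 143640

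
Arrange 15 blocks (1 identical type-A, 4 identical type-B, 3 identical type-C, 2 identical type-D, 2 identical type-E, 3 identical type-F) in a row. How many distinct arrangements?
15! / (1! × 4! × 3! × 2! × 2! × 3!) = 378378000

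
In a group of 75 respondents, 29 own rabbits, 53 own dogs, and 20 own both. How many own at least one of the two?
|A∪B| = |A| + |B| - |A∩B| = 29 + 53 - 20 = 62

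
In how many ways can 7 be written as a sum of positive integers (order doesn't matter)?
Pentagonal recurrence p(n) = p(n-1) + p(n-2) - p(n-5) - p(n-7) + p(n-12) + p(n-15) - ... gives p(0..6) = 1, 1, 2, 3, 5, 7, 11. p(7) = p(6) + p(5) - p(2) - p(0) = 11 + 7 - 2 - 1 = 15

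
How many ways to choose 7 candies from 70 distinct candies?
C(70,7) = 70!/(7!×63!) = 1198774720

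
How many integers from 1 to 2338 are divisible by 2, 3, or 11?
⌊2338/2⌋+⌊2338/3⌋+⌊2338/11⌋ - ⌊2338/6⌋-⌊2338/22⌋-⌊2338/33⌋ + ⌊2338/66⌋ = 1169+779+212 - 389-106-70 + 35 = 1630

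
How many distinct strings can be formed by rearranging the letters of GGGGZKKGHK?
10! / (3! × 5! × 1! × 1!) = 5040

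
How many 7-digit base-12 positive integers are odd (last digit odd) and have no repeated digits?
Last∈{1,3,5,7,9,11}. Last=0: 0. Last nonzero: 6×10×P(10,5) = 1814400. Total = 1814400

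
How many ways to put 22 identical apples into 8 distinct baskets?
C(22+8-1, 8-1) = C(29, 7) = 1560780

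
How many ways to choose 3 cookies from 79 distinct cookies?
C(79,3) = 79!/(3!×76!) = 79079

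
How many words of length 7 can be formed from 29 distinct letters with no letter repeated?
P(29,7) = 29!/(29-7)! = 7866331200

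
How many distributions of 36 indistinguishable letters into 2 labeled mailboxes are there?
C(36+2-1, 2-1) = C(37, 1) = 37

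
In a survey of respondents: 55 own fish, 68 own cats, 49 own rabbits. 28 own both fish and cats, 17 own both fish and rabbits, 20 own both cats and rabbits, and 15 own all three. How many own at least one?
|A∪B∪C| = 55+68+49-28-17-20+15 = 122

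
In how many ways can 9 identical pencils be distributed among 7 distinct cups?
C(9+7-1, 7-1) = C(15, 6) = 5005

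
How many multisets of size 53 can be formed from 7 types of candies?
C(53+7-1, 7-1) = C(59, 6) = 45057474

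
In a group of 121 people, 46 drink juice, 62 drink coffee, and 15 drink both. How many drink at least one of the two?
|A∪B| = |A| + |B| - |A∩B| = 46 + 62 - 15 = 93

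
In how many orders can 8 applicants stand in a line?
8! = 40320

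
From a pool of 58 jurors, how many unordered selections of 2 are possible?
C(58,2) = 58!/(2!×56!) = 1653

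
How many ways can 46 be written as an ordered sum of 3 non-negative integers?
C(46+3-1, 3-1) = C(48, 2) = 1128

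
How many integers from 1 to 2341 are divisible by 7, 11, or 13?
⌊2341/7⌋+⌊2341/11⌋+⌊2341/13⌋ - ⌊2341/77⌋-⌊2341/91⌋-⌊2341/143⌋ + ⌊2341/1001⌋ = 334+212+180 - 30-25-16 + 2 = 657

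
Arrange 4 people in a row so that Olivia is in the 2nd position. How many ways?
Fix one position: (4-1)! = 6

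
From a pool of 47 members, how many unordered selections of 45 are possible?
C(47,45) = 47!/(45!×2!) = 1081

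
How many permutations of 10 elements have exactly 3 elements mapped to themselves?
Choose the 3 fixed points C(10,3) = 120, derange the rest: !7 = Σ_{j=0}^{7} (-1)^j·7!/j! = 5040 - 5040 + 2520 - 840 + 210 - 42 + 7 - 1 = 1854. Product = 120 × 1854 = 222480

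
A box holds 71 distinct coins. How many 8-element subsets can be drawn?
C(71,8) = 71!/(8!×63!) = 10639125640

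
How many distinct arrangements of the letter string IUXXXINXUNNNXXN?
15! / (2! × 2! × 5! × 6!) = 3783780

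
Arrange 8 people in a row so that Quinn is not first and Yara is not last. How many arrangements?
By inclusion-exclusion: 8! - 2×(8-1)! + (8-2)! = 40320 - 10080 + 720 = 30960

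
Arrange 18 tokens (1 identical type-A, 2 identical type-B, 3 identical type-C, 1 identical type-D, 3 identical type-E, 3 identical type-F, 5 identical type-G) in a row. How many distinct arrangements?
18! / (1! × 2! × 3! × 1! × 3! × 3! × 5!) = 123502579200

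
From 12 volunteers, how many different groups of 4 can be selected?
C(12,4) = 12!/(4!×8!) = 495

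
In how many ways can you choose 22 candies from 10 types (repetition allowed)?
C(22+10-1, 10-1) = C(31, 9) = 20160075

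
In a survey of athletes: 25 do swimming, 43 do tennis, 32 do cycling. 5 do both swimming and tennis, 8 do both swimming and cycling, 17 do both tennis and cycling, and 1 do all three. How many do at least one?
|A∪B∪C| = 25+43+32-5-8-17+1 = 71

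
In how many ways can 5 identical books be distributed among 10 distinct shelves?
C(5+10-1, 10-1) = C(14, 9) = 2002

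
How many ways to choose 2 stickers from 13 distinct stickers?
C(13,2) = 13!/(2!×11!) = 78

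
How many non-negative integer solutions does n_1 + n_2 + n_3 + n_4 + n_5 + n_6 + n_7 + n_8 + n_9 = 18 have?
C(18+9-1, 9-1) = C(26, 8) = 1562275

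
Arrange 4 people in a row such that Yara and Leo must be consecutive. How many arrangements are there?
Treat the 2 as one block: (4-2+1)! × 2! = 6 × 2 = 12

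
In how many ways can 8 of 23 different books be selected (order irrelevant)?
C(23,8) = 23!/(8!×15!) = 490314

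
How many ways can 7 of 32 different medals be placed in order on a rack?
P(32,7) = 32!/(32-7)! = 16963914240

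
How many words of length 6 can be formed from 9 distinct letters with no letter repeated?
P(9,6) = 9!/(9-6)! = 60480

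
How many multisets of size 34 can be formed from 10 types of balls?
C(34+10-1, 10-1) = C(43, 9) = 563921995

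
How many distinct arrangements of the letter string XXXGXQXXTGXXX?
13! / (1! × 9! × 1! × 2!) = 8580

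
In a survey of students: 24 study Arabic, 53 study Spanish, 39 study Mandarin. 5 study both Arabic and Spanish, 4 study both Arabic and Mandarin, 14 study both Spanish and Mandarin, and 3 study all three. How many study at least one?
|A∪B∪C| = 24+53+39-5-4-14+3 = 96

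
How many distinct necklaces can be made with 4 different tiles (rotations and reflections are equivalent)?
(4-1)!/2 = 6/2 = 3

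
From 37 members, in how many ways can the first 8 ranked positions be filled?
P(37,8) = 37!/(37-8)! = 1556675366400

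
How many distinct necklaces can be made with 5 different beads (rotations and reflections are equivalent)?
(5-1)!/2 = 24/2 = 12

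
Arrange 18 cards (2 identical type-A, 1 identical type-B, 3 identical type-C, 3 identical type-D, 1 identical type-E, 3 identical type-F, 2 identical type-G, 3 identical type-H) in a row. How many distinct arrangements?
18! / (2! × 1! × 3! × 3! × 1! × 3! × 2! × 3!) = 1235025792000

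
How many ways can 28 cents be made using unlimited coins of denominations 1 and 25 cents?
Coefficient of x^28 in 1/(1-x^1) · 1/(1-x^25). Use j coins of 25 for j = 0..⌊28/25⌋ = 1, the rest in 1s: 1 + 1 = 2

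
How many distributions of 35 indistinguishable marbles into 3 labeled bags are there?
C(35+3-1, 3-1) = C(37, 2) = 666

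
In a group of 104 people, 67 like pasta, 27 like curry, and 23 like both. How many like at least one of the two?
|A∪B| = |A| + |B| - |A∩B| = 67 + 27 - 23 = 71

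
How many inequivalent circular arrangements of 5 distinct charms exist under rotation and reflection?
(5-1)!/2 = 24/2 = 12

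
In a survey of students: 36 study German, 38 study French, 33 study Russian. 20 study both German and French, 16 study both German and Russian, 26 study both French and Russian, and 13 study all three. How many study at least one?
|A∪B∪C| = 36+38+33-20-16-26+13 = 58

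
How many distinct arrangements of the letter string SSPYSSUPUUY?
11! / (3! × 2! × 2! × 4!) = 69300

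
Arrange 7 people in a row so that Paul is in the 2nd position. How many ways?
Fix one position: (7-1)! = 720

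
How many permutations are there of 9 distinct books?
9! = 362880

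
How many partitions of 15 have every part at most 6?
Let r_j(i) = number of partitions of i into parts ≤ j, for i = 0..15. r_1(i) = 1 for all i; r_j(i) = r_{j-1}(i) + r_j(i-j). Rows j = 2..6: ≤2: 1 1 2 2 3 3 4 4 5 5 6 6 7 7 8 8; ≤3: 1 1 2 3 4 5 7 8 10 12 14 16 19 21 24 27; ≤4: 1 1 2 3 5 6 9 11 15 18 23 27 34 39 47 54; ≤5: 1 1 2 3 5 7 10 13 18 23 30 37 47 57 70 84; ≤6: 1 1 2 3 5 7 11 14 20 26 35 44 58 71 90 110. r_6(15) = 110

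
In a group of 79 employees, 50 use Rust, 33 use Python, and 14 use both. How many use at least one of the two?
|A∪B| = |A| + |B| - |A∩B| = 50 + 33 - 14 = 69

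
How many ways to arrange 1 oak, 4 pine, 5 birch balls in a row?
10! / (1! × 4! × 5!) = 1260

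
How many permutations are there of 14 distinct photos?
14! = 87178291200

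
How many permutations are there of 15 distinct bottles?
15! = 1307674368000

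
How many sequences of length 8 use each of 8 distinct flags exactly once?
8! = 40320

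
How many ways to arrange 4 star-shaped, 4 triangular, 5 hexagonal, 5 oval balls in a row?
18! / (4! × 4! × 5! × 5!) = 771891120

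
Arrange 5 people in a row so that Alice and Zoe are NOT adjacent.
Total - adjacent = 5! - (5-1)!×2 = 120 - 48 = 72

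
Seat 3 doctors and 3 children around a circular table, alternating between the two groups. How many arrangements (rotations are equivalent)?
Fix one of the doctors: (3-1)! ways for the remaining doctors, × 3! ways for the children = 2 × 6 = 12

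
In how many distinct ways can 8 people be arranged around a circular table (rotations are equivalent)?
Circular: fix one position, arrange the rest. (8-1)! = 5040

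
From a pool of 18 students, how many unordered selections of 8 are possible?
C(18,8) = 18!/(8!×10!) = 43758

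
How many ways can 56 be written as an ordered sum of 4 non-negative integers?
C(56+4-1, 4-1) = C(59, 3) = 32509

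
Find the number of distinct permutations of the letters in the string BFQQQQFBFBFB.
12! / (4! × 4! × 4!) = 34650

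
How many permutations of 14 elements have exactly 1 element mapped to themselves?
Choose the 1 fixed point C(14,1) = 14, derange the rest: !13 = Σ_{j=0}^{13} (-1)^j·13!/j! = 6227020800 - 6227020800 + 3113510400 - 1037836800 + 259459200 - 51891840 + 8648640 - 1235520 + 154440 - 17160 + 1716 - 156 + 13 - 1 = 2290792932. Product = 14 × 2290792932 = 32071101048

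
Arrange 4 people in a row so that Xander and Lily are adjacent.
Treat as block: (4-1)! × 2! = 6 × 2 = 12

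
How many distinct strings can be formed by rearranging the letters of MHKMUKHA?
8! / (2! × 2! × 1! × 1! × 2!) = 5040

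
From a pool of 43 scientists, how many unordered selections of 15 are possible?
C(43,15) = 43!/(15!×28!) = 151532656696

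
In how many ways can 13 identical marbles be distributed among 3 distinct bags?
C(13+3-1, 3-1) = C(15, 2) = 105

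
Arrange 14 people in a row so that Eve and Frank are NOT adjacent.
Total - adjacent = 14! - (14-1)!×2 = 87178291200 - 12454041600 = 74724249600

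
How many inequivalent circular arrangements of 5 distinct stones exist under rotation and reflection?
(5-1)!/2 = 24/2 = 12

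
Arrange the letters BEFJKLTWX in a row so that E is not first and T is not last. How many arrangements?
By inclusion-exclusion: 9! - 2×(9-1)! + (9-2)! = 362880 - 80640 + 5040 = 287280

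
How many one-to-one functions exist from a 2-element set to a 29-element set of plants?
P(29,2) = 29!/(29-2)! = 812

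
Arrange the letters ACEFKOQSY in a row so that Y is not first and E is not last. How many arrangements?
By inclusion-exclusion: 9! - 2×(9-1)! + (9-2)! = 362880 - 80640 + 5040 = 287280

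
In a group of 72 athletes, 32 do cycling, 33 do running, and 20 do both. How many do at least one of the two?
|A∪B| = |A| + |B| - |A∩B| = 32 + 33 - 20 = 45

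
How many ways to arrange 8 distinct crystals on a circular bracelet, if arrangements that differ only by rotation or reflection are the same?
(8-1)!/2 = 5040/2 = 2520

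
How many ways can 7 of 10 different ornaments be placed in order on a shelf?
P(10,7) = 10!/(10-7)! = 604800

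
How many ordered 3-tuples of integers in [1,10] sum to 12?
Coefficient of x^12 in (x + x² + ... + x^10)^3. By inclusion-exclusion on dice exceeding 10: Σ_j (-1)^j C(3,j)·C(12-1-10j, 2) = C(3,0)·C(11,2) = 1·55 = 55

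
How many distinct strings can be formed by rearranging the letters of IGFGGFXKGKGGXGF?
15! / (2! × 7! × 1! × 3! × 2!) = 10810800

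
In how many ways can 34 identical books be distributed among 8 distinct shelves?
C(34+8-1, 8-1) = C(41, 7) = 22481940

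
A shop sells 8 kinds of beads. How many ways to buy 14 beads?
C(14+8-1, 8-1) = C(21, 7) = 116280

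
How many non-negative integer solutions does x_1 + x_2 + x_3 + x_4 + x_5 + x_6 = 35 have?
C(35+6-1, 6-1) = C(40, 5) = 658008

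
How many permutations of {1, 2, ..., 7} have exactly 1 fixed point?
Choose the 1 fixed point C(7,1) = 7, derange the rest: !6 = Σ_{j=0}^{6} (-1)^j·6!/j! = 720 - 720 + 360 - 120 + 30 - 6 + 1 = 265. Product = 7 × 265 = 1855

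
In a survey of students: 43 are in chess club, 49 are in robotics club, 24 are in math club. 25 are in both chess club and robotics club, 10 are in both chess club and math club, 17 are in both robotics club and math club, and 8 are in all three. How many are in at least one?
|A∪B∪C| = 43+49+24-25-10-17+8 = 72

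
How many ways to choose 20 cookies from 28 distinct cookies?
C(28,20) = 28!/(20!×8!) = 3108105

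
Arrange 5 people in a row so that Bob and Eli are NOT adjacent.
Total - adjacent = 5! - (5-1)!×2 = 120 - 48 = 72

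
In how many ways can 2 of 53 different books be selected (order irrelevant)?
C(53,2) = 53!/(2!×51!) = 1378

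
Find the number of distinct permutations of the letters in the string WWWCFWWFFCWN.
12! / (1! × 2! × 6! × 3!) = 55440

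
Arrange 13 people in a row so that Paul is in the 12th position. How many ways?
Fix one position: (13-1)! = 479001600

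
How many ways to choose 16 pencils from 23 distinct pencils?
C(23,16) = 23!/(16!×7!) = 245157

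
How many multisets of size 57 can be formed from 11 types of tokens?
C(57+11-1, 11-1) = C(67, 10) = 247994680648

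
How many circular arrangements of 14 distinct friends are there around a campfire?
Circular: fix one position, arrange the rest. (14-1)! = 6227020800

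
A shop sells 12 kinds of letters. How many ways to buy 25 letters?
C(25+12-1, 12-1) = C(36, 11) = 600805296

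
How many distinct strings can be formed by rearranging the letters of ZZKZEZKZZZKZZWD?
15! / (9! × 3! × 1! × 1! × 1!) = 600600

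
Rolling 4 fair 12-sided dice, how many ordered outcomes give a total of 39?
Coefficient of x^39 in (x + x² + ... + x^12)^4. By inclusion-exclusion on dice exceeding 12: Σ_j (-1)^j C(4,j)·C(39-1-12j, 3) = C(4,0)·C(38,3) - C(4,1)·C(26,3) + C(4,2)·C(14,3) = 1·8436 - 4·2600 + 6·364 = 220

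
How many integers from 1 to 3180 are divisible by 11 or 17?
⌊3180/11⌋ + ⌊3180/17⌋ - ⌊3180/187⌋ = 289 + 187 - 17 = 459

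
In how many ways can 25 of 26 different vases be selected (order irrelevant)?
C(26,25) = 26!/(25!×1!) = 26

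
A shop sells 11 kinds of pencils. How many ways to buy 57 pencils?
C(57+11-1, 11-1) = C(67, 10) = 247994680648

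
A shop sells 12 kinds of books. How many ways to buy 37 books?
C(37+12-1, 12-1) = C(48, 11) = 22595200368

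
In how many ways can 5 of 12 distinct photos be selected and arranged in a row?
P(12,5) = 12!/(12-5)! = 95040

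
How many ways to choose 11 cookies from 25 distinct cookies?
C(25,11) = 25!/(11!×14!) = 4457400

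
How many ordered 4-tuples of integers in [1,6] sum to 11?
Coefficient of x^11 in (x + x² + ... + x^6)^4. By inclusion-exclusion on dice exceeding 6: Σ_j (-1)^j C(4,j)·C(11-1-6j, 3) = C(4,0)·C(10,3) - C(4,1)·C(4,3) = 1·120 - 4·4 = 104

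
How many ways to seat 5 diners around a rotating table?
Circular: fix one position, arrange the rest. (5-1)! = 24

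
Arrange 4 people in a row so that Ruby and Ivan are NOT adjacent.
Total - adjacent = 4! - (4-1)!×2 = 24 - 12 = 12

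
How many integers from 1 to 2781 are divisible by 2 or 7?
⌊2781/2⌋ + ⌊2781/7⌋ - ⌊2781/14⌋ = 1390 + 397 - 198 = 1589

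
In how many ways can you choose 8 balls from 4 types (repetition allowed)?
C(8+4-1, 4-1) = C(11, 3) = 165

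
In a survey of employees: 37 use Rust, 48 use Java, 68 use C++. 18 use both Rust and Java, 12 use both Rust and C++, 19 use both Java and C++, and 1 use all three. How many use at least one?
|A∪B∪C| = 37+48+68-18-12-19+1 = 105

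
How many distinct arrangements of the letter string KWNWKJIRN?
9! / (1! × 1! × 2! × 1! × 2! × 2!) = 45360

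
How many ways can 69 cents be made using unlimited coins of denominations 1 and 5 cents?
Coefficient of x^69 in 1/(1-x^1) · 1/(1-x^5). Use j coins of 5 for j = 0..⌊69/5⌋ = 13, the rest in 1s: 13 + 1 = 14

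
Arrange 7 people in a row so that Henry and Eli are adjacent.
Treat as block: (7-1)! × 2! = 720 × 2 = 1440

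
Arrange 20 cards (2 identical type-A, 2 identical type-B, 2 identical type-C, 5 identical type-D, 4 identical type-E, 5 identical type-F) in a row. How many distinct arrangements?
20! / (2! × 2! × 2! × 5! × 4! × 5!) = 879955876800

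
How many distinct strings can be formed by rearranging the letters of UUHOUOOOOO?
10! / (6! × 3! × 1!) = 840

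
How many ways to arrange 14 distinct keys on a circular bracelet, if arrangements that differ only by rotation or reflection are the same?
(14-1)!/2 = 6227020800/2 = 3113510400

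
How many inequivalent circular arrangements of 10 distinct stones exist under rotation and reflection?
(10-1)!/2 = 362880/2 = 181440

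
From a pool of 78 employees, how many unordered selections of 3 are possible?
C(78,3) = 78!/(3!×75!) = 76076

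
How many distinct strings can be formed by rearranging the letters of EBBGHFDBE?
9! / (1! × 1! × 2! × 1! × 3! × 1!) = 30240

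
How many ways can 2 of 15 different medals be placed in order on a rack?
P(15,2) = 15!/(15-2)! = 210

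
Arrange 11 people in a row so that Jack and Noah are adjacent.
Treat as block: (11-1)! × 2! = 3628800 × 2 = 7257600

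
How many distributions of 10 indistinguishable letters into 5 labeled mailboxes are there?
C(10+5-1, 5-1) = C(14, 4) = 1001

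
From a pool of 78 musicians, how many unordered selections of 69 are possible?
C(78,69) = 78!/(69!×9!) = 182364632450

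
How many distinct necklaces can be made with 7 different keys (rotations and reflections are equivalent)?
(7-1)!/2 = 720/2 = 360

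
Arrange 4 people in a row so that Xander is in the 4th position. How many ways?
Fix one position: (4-1)! = 6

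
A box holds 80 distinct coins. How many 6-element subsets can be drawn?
C(80,6) = 80!/(6!×74!) = 300500200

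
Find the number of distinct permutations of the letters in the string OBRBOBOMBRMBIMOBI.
17! / (4! × 2! × 2! × 3! × 6!) = 857656800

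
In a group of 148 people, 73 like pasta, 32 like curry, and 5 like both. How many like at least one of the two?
|A∪B| = |A| + |B| - |A∩B| = 73 + 32 - 5 = 100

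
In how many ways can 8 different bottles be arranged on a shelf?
8! = 40320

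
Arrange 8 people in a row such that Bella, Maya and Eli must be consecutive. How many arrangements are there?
Treat the 3 as one block: (8-3+1)! × 3! = 720 × 6 = 4320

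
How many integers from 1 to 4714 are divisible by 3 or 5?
⌊4714/3⌋ + ⌊4714/5⌋ - ⌊4714/15⌋ = 1571 + 942 - 314 = 2199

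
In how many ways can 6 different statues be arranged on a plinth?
6! = 720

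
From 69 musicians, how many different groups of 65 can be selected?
C(69,65) = 69!/(65!×4!) = 864501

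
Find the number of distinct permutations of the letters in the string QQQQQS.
6! / (5! × 1!) = 6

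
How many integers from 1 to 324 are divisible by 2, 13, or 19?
⌊324/2⌋+⌊324/13⌋+⌊324/19⌋ - ⌊324/26⌋-⌊324/38⌋-⌊324/247⌋ + ⌊324/494⌋ = 162+24+17 - 12-8-1 + 0 = 182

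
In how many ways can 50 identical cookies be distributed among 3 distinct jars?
C(50+3-1, 3-1) = C(52, 2) = 1326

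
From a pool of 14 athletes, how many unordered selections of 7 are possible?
C(14,7) = 14!/(7!×7!) = 3432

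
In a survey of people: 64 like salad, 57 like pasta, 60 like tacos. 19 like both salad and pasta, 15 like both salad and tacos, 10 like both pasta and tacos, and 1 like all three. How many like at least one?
|A∪B∪C| = 64+57+60-19-15-10+1 = 138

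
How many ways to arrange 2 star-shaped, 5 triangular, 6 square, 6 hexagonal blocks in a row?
19! / (2! × 5! × 6! × 6!) = 977728752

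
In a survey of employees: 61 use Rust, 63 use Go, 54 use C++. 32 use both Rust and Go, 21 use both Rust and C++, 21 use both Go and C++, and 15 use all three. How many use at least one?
|A∪B∪C| = 61+63+54-32-21-21+15 = 119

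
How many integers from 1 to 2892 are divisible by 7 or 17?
⌊2892/7⌋ + ⌊2892/17⌋ - ⌊2892/119⌋ = 413 + 170 - 24 = 559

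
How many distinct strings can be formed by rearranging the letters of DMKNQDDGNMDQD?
13! / (2! × 1! × 2! × 1! × 2! × 5!) = 6486480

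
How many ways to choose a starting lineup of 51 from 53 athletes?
C(53,51) = 53!/(51!×2!) = 1378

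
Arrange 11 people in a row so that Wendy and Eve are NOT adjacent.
Total - adjacent = 11! - (11-1)!×2 = 39916800 - 7257600 = 32659200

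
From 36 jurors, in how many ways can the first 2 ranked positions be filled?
P(36,2) = 36!/(36-2)! = 1260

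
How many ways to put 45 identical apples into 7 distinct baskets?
C(45+7-1, 7-1) = C(51, 6) = 18009460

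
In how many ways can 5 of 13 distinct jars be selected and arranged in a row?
P(13,5) = 13!/(13-5)! = 154440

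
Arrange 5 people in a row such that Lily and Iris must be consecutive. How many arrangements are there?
Treat the 2 as one block: (5-2+1)! × 2! = 24 × 2 = 48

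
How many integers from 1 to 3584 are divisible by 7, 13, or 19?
⌊3584/7⌋+⌊3584/13⌋+⌊3584/19⌋ - ⌊3584/91⌋-⌊3584/133⌋-⌊3584/247⌋ + ⌊3584/1729⌋ = 512+275+188 - 39-26-14 + 2 = 898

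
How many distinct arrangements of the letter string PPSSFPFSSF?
10! / (3! × 4! × 3!) = 4200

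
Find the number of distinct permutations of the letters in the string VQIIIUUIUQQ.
11! / (4! × 3! × 1! × 3!) = 46200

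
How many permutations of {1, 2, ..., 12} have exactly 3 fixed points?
Choose the 3 fixed points C(12,3) = 220, derange the rest: !9 = Σ_{j=0}^{9} (-1)^j·9!/j! = 362880 - 362880 + 181440 - 60480 + 15120 - 3024 + 504 - 72 + 9 - 1 = 133496. Product = 220 × 133496 = 29369120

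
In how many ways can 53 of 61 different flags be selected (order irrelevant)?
C(61,53) = 61!/(53!×8!) = 2944827765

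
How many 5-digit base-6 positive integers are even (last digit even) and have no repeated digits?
Last∈{0,2,4}. Last=0: 120. Last nonzero: 2×4×P(4,3) = 192. Total = 312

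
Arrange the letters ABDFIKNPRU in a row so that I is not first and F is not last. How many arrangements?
By inclusion-exclusion: 10! - 2×(10-1)! + (10-2)! = 3628800 - 725760 + 40320 = 2943360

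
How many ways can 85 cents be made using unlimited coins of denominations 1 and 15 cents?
Coefficient of x^85 in 1/(1-x^1) · 1/(1-x^15). Use j coins of 15 for j = 0..⌊85/15⌋ = 5, the rest in 1s: 5 + 1 = 6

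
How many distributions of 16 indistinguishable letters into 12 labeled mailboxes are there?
C(16+12-1, 12-1) = C(27, 11) = 13037895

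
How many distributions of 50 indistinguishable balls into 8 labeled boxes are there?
C(50+8-1, 8-1) = C(57, 7) = 264385836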